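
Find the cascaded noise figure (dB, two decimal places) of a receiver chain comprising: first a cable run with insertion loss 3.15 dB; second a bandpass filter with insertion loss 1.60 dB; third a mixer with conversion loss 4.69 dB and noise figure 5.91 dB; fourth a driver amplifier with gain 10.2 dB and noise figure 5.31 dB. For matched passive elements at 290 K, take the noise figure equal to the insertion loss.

15.15 dB

Convert to linear (a loss of L dB is a gain of −L dB): F_i = 10^(NF_i/10), G_i = 10^(G_i,dB/10)
  Stage 1: F_1 = 10^(3.15/10) = 2.065, G_1 = 10^(−3.15/10) = 0.4842
  Stage 2: F_2 = 10^(1.60/10) = 1.445, G_2 = 10^(−1.60/10) = 0.6918
  Stage 3: F_3 = 10^(5.91/10) = 3.899, G_3 = 10^(−4.69/10) = 0.3396
  Stage 4: F_4 = 10^(5.31/10) = 3.396, G_4 = 10^(10.2/10) = 10.47
Friis cascade:
  F = 2.065 + (1.445 − 1)/0.4842 + (3.899 − 1)/0.3350 + (3.396 − 1)/0.1138 = 32.70
NF = 10 log₁₀(32.70) = 15.15 dB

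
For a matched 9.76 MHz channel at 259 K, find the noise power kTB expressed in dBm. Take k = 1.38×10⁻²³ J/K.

−104.6 dBm

P_n = kTB = 1.38×10⁻²³ × 259 × 9.76×10⁶ = 3.49×10⁻¹⁴ W
In dBm: 10 log₁₀(3.49×10⁻¹⁴ / 10⁻³) = −104.6 dBm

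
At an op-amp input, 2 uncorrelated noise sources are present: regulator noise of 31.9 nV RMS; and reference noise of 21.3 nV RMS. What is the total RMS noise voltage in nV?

38.4 nV

Uncorrelated sources add in power (mean-square): V_tot = √(ΣV_i²)
V_tot = √[(3.19×10⁻⁸)² + (2.13×10⁻⁸)²] = 3.84×10⁻⁸ V = 38.4 nV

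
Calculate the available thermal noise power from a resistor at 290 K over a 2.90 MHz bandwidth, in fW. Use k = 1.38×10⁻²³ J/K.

P_n = kTB = 1.38×10⁻²³ × 290 × 2.90×10⁶ = 1.16×10⁻¹⁴ W = 11.6 fW

11.6 fW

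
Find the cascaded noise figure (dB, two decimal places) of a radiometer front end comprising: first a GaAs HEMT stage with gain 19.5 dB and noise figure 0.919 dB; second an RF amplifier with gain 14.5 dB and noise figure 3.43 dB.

0.97 dB

Convert to linear (a loss of L dB is a gain of −L dB): F_i = 10^(NF_i/10), G_i = 10^(G_i,dB/10)
  Stage 1: F_1 = 10^(0.919/10) = 1.236, G_1 = 10^(19.5/10) = 89.13
  Stage 2: F_2 = 10^(3.43/10) = 2.203, G_2 = 10^(14.5/10) = 28.18
Friis cascade:
  F = 1.236 + (2.203 − 1)/89.13 = 1.249
NF = 10 log₁₀(1.249) = 0.97 dB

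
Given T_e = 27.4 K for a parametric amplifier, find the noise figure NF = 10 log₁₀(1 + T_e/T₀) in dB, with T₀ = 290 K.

0.392 dB

F = 1 + T_e/T₀ = 1 + 27.4/290 = 1.09448
NF = 10 log₁₀(1.09448) = 0.392 dB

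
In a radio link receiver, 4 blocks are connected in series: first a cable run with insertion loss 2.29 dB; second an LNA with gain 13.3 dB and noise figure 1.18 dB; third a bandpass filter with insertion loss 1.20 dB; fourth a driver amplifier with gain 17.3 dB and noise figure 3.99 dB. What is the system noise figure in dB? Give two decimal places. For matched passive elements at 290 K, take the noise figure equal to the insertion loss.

Convert to linear (a loss of L dB is a gain of −L dB): F_i = 10^(NF_i/10), G_i = 10^(G_i,dB/10)
  Stage 1: F_1 = 10^(2.29/10) = 1.694, G_1 = 10^(−2.29/10) = 0.5902
  Stage 2: F_2 = 10^(1.18/10) = 1.312, G_2 = 10^(13.3/10) = 21.38
  Stage 3: F_3 = 10^(1.20/10) = 1.318, G_3 = 10^(−1.20/10) = 0.7586
  Stage 4: F_4 = 10^(3.99/10) = 2.506, G_4 = 10^(17.3/10) = 53.70
Friis cascade:
  F = 1.694 + (1.312 − 1)/0.5902 + (1.318 − 1)/12.62 + (2.506 − 1)/9.572 = 2.406
NF = 10 log₁₀(2.406) = 3.81 dB

3.81 dB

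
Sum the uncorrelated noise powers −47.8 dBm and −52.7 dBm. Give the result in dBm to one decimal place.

Convert to linear, add, convert back:
P₁ = 1.66×10⁻⁸ W, P₂ = 5.37×10⁻⁹ W
P_tot = 2.20×10⁻⁸ W → 10 log₁₀(P_tot / 10⁻³) = −46.6 dBm

−46.6 dBm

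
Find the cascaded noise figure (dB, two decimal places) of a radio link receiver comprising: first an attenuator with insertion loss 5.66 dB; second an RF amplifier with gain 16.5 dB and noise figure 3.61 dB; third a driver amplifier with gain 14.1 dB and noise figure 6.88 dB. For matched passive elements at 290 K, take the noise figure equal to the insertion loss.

9.43 dB

Convert to linear (a loss of L dB is a gain of −L dB): F_i = 10^(NF_i/10), G_i = 10^(G_i,dB/10)
  Stage 1: F_1 = 10^(5.66/10) = 3.681, G_1 = 10^(−5.66/10) = 0.2716
  Stage 2: F_2 = 10^(3.61/10) = 2.296, G_2 = 10^(16.5/10) = 44.67
  Stage 3: F_3 = 10^(6.88/10) = 4.875, G_3 = 10^(14.1/10) = 25.70
Friis cascade:
  F = 3.681 + (2.296 − 1)/0.2716 + (4.875 − 1)/12.13 = 8.772
NF = 10 log₁₀(8.772) = 9.43 dB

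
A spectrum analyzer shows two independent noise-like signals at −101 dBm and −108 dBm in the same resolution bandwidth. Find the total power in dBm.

Convert to linear, add, convert back:
P₁ = 7.94×10⁻¹⁴ W, P₂ = 1.58×10⁻¹⁴ W
P_tot = 9.53×10⁻¹⁴ W → 10 log₁₀(P_tot / 10⁻³) = −100.2 dBm

−100.2 dBm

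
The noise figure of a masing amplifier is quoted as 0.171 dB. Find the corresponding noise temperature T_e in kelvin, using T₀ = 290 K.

11.6 K

F = 10^(0.171/10) = 1.04016
T_e = (F − 1)·T₀ = (1.04016 − 1) × 290 = 11.6 K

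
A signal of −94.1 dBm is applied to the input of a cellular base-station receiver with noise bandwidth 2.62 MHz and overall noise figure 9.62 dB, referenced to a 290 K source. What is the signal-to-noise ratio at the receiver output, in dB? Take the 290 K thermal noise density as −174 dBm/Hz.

Noise floor: N = −174 + 10 log₁₀(B) + NF
10 log₁₀(2.62×10⁶) = 64.18 dB
N = −174 + 64.18 + 9.62 = −100.20 dBm
SNR = P_sig − N = −94.1 − (−100.20) = 6.10 dB → 6.1 dB

6.1 dB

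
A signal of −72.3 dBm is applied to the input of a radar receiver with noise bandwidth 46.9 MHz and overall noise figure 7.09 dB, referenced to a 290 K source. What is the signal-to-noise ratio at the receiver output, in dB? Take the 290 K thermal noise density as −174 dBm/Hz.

17.9 dB

Noise floor: N = −174 + 10 log₁₀(B) + NF
10 log₁₀(4.69×10⁷) = 76.71 dB
N = −174 + 76.71 + 7.09 = −90.20 dBm
SNR = P_sig − N = −72.3 − (−90.20) = 17.90 dB → 17.9 dB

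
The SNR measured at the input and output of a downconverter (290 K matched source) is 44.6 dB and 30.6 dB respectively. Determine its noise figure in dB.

14.0 dB

NF (dB) = SNR_in(dB) − SNR_out(dB) when the source is at T₀
NF = 44.6 − 30.6 = 14.0 dB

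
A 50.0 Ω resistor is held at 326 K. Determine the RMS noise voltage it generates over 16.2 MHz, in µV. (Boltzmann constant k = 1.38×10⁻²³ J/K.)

V_n = √(4kTRB)
4kTRB = 4 × 1.38×10⁻²³ × 326 × 5.00×10¹ × 1.62×10⁷ = 1.46×10⁻¹¹ V²
V_n = √(1.46×10⁻¹¹) = 3.82×10⁻⁶ V = 3.82 µV

3.82 µV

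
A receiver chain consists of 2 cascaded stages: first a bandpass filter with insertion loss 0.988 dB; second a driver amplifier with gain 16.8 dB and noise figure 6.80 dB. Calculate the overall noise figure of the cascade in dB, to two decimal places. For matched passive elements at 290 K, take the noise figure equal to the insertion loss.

7.79 dB

Convert to linear (a loss of L dB is a gain of −L dB): F_i = 10^(NF_i/10), G_i = 10^(G_i,dB/10)
  Stage 1: F_1 = 10^(0.988/10) = 1.255, G_1 = 10^(−0.988/10) = 0.7965
  Stage 2: F_2 = 10^(6.80/10) = 4.786, G_2 = 10^(16.8/10) = 47.86
Friis cascade:
  F = 1.255 + (4.786 − 1)/0.7965 = 6.009
NF = 10 log₁₀(6.009) = 7.79 dB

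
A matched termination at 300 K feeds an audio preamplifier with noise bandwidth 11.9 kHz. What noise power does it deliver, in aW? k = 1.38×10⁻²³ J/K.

49.3 aW

P_n = kTB = 1.38×10⁻²³ × 300 × 1.19×10⁴ = 4.93×10⁻¹⁷ W = 49.3 aW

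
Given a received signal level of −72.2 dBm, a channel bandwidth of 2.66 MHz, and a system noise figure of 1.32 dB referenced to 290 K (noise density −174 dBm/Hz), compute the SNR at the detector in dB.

36.2 dB

Noise floor: N = −174 + 10 log₁₀(B) + NF
10 log₁₀(2.66×10⁶) = 64.25 dB
N = −174 + 64.25 + 1.32 = −108.43 dBm
SNR = P_sig − N = −72.2 − (−108.43) = 36.23 dB → 36.2 dB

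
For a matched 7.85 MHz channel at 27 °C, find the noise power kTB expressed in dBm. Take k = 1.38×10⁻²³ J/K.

T = 27 °C + 273.15 = 300.15 K
P_n = kTB = 1.38×10⁻²³ × 300.15 × 7.85×10⁶ = 3.25×10⁻¹⁴ W
In dBm: 10 log₁₀(3.25×10⁻¹⁴ / 10⁻³) = −104.9 dBm

−104.9 dBm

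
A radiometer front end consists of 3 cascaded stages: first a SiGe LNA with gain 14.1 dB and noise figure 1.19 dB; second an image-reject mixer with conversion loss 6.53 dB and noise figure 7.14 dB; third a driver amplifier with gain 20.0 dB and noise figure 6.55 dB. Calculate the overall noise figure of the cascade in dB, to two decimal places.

3.21 dB

Convert to linear (a loss of L dB is a gain of −L dB): F_i = 10^(NF_i/10), G_i = 10^(G_i,dB/10)
  Stage 1: F_1 = 10^(1.19/10) = 1.315, G_1 = 10^(14.1/10) = 25.70
  Stage 2: F_2 = 10^(7.14/10) = 5.176, G_2 = 10^(−6.53/10) = 0.2223
  Stage 3: F_3 = 10^(6.55/10) = 4.519, G_3 = 10^(20.0/10) = 100.0
Friis cascade:
  F = 1.315 + (5.176 − 1)/25.70 + (4.519 − 1)/5.715 = 2.093
NF = 10 log₁₀(2.093) = 3.21 dB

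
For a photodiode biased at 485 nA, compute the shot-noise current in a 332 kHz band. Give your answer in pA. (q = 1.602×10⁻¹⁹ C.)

I_n = √(2qI·B)
2qI·B = 2 × 1.602×10⁻¹⁹ × 4.85×10⁻⁷ × 3.32×10⁵ = 5.16×10⁻²⁰ A²
I_n = √(5.16×10⁻²⁰) = 2.27×10⁻¹⁰ A = 227 pA

227 pA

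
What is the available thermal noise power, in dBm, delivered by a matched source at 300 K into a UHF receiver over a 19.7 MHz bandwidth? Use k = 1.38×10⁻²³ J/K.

P_n = kTB = 1.38×10⁻²³ × 300 × 1.97×10⁷ = 8.16×10⁻¹⁴ W
In dBm: 10 log₁₀(8.16×10⁻¹⁴ / 10⁻³) = −100.9 dBm

−100.9 dBm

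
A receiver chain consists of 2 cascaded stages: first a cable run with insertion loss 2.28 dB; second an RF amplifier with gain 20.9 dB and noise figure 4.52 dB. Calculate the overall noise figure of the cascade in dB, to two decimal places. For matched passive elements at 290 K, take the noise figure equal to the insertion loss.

6.80 dB

Convert to linear (a loss of L dB is a gain of −L dB): F_i = 10^(NF_i/10), G_i = 10^(G_i,dB/10)
  Stage 1: F_1 = 10^(2.28/10) = 1.690, G_1 = 10^(−2.28/10) = 0.5916
  Stage 2: F_2 = 10^(4.52/10) = 2.831, G_2 = 10^(20.9/10) = 123.0
Friis cascade:
  F = 1.690 + (2.831 − 1)/0.5916 = 4.786
NF = 10 log₁₀(4.786) = 6.80 dB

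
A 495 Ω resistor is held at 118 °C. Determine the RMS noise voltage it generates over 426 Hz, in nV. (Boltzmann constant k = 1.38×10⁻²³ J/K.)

67.5 nV

T = 118 °C + 273.15 = 391.15 K
V_n = √(4kTRB)
4kTRB = 4 × 1.38×10⁻²³ × 391.15 × 4.95×10² × 4.26×10² = 4.55×10⁻¹⁵ V²
V_n = √(4.55×10⁻¹⁵) = 6.75×10⁻⁸ V = 67.5 nV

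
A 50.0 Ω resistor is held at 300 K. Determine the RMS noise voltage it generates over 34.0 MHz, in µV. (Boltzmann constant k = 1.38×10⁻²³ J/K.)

5.31 µV

V_n = √(4kTRB)
4kTRB = 4 × 1.38×10⁻²³ × 300 × 5.00×10¹ × 3.40×10⁷ = 2.82×10⁻¹¹ V²
V_n = √(2.82×10⁻¹¹) = 5.31×10⁻⁶ V = 5.31 µV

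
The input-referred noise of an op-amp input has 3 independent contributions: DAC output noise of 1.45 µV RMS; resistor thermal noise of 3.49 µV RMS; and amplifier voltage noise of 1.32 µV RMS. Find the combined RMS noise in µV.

4.00 µV

Uncorrelated sources add in power (mean-square): V_tot = √(ΣV_i²)
V_tot = √[(1.45×10⁻⁶)² + (3.49×10⁻⁶)² + (1.32×10⁻⁶)²] = 4.00×10⁻⁶ V = 4.00 µV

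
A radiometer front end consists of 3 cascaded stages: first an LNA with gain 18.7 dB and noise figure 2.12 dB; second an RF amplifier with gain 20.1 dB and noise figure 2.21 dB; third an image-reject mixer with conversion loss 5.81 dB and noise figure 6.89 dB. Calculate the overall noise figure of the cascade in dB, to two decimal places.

2.15 dB

Convert to linear (a loss of L dB is a gain of −L dB): F_i = 10^(NF_i/10), G_i = 10^(G_i,dB/10)
  Stage 1: F_1 = 10^(2.12/10) = 1.629, G_1 = 10^(18.7/10) = 74.13
  Stage 2: F_2 = 10^(2.21/10) = 1.663, G_2 = 10^(20.1/10) = 102.3
  Stage 3: F_3 = 10^(6.89/10) = 4.887, G_3 = 10^(−5.81/10) = 0.2624
Friis cascade:
  F = 1.629 + (1.663 − 1)/74.13 + (4.887 − 1)/7586 = 1.639
NF = 10 log₁₀(1.639) = 2.15 dB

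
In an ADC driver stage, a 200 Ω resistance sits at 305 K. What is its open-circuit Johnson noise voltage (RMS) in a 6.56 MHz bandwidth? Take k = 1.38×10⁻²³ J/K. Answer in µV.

V_n = √(4kTRB)
4kTRB = 4 × 1.38×10⁻²³ × 305 × 2.00×10² × 6.56×10⁶ = 2.21×10⁻¹¹ V²
V_n = √(2.21×10⁻¹¹) = 4.70×10⁻⁶ V = 4.70 µV

4.70 µV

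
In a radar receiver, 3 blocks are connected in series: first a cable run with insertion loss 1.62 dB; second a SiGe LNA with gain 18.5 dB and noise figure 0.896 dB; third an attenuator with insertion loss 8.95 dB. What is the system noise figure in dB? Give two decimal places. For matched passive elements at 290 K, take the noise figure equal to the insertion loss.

2.85 dB

Convert to linear (a loss of L dB is a gain of −L dB): F_i = 10^(NF_i/10), G_i = 10^(G_i,dB/10)
  Stage 1: F_1 = 10^(1.62/10) = 1.452, G_1 = 10^(−1.62/10) = 0.6887
  Stage 2: F_2 = 10^(0.896/10) = 1.229, G_2 = 10^(18.5/10) = 70.79
  Stage 3: F_3 = 10^(8.95/10) = 7.852, G_3 = 10^(−8.95/10) = 0.1274
Friis cascade:
  F = 1.452 + (1.229 − 1)/0.6887 + (7.852 − 1)/48.75 = 1.925
NF = 10 log₁₀(1.925) = 2.85 dB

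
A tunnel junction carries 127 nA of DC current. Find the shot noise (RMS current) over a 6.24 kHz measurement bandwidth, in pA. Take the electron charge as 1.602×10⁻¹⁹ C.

I_n = √(2qI·B)
2qI·B = 2 × 1.602×10⁻¹⁹ × 1.27×10⁻⁷ × 6.24×10³ = 2.54×10⁻²² A²
I_n = √(2.54×10⁻²²) = 1.59×10⁻¹¹ A = 15.9 pA

15.9 pA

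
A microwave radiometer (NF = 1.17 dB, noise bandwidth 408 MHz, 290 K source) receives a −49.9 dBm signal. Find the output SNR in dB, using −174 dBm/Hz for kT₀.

Noise floor: N = −174 + 10 log₁₀(B) + NF
10 log₁₀(4.08×10⁸) = 86.11 dB
N = −174 + 86.11 + 1.17 = −86.72 dBm
SNR = P_sig − N = −49.9 − (−86.72) = 36.82 dB → 36.8 dB

36.8 dB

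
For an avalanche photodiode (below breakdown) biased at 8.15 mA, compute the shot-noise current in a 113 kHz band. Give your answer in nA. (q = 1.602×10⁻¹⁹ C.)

17.2 nA

I_n = √(2qI·B)
2qI·B = 2 × 1.602×10⁻¹⁹ × 8.15×10⁻³ × 1.13×10⁵ = 2.95×10⁻¹⁶ A²
I_n = √(2.95×10⁻¹⁶) = 1.72×10⁻⁸ A = 17.2 nA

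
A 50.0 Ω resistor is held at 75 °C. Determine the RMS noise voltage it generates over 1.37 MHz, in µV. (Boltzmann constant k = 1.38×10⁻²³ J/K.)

T = 75 °C + 273.15 = 348.15 K
V_n = √(4kTRB)
4kTRB = 4 × 1.38×10⁻²³ × 348.15 × 5.00×10¹ × 1.37×10⁶ = 1.32×10⁻¹² V²
V_n = √(1.32×10⁻¹²) = 1.15×10⁻⁶ V = 1.15 µV

1.15 µV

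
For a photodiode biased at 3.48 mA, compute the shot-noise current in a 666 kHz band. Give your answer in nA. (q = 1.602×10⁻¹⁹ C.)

27.3 nA

I_n = √(2qI·B)
2qI·B = 2 × 1.602×10⁻¹⁹ × 3.48×10⁻³ × 6.66×10⁵ = 7.43×10⁻¹⁶ A²
I_n = √(7.43×10⁻¹⁶) = 2.73×10⁻⁸ A = 27.3 nA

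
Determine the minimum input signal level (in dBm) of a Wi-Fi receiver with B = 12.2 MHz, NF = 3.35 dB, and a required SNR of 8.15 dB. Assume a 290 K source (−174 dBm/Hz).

Sensitivity = −174 + 10 log₁₀(B) + NF + SNR_min
= −174 + 70.86 + 3.35 + 8.15
= −91.64 dBm → −91.6 dBm

−91.6 dBm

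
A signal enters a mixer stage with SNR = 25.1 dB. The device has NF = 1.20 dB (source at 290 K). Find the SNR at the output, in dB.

By definition F = SNR_in/SNR_out, so in dB: SNR_out = SNR_in − NF
SNR_out = 25.1 − 1.20 = 23.90 dB

23.90 dB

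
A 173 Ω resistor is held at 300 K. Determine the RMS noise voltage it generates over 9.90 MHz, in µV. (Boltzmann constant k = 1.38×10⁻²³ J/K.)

5.33 µV

V_n = √(4kTRB)
4kTRB = 4 × 1.38×10⁻²³ × 300 × 1.73×10² × 9.90×10⁶ = 2.84×10⁻¹¹ V²
V_n = √(2.84×10⁻¹¹) = 5.33×10⁻⁶ V = 5.33 µV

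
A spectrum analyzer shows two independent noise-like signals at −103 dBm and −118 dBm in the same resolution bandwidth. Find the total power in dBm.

−102.9 dBm

Convert to linear, add, convert back:
P₁ = 5.01×10⁻¹⁴ W, P₂ = 1.58×10⁻¹⁵ W
P_tot = 5.17×10⁻¹⁴ W → 10 log₁₀(P_tot / 10⁻³) = −102.9 dBm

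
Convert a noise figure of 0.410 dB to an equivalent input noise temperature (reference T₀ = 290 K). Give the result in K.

F = 10^(0.410/10) = 1.09901
T_e = (F − 1)·T₀ = (1.09901 − 1) × 290 = 28.7 K

28.7 K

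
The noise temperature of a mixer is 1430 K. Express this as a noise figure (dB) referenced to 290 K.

F = 1 + T_e/T₀ = 1 + 1430/290 = 5.93103
NF = 10 log₁₀(5.93103) = 7.73 dB

7.73 dB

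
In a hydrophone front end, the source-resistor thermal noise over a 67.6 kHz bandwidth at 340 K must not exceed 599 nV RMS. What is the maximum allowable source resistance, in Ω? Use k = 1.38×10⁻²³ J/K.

283 Ω

Johnson–Nyquist: V_n = √(4kTRB) ⇒ R = V_n² / (4kTB)
4kTB = 4 × 1.38×10⁻²³ × 340 × 6.76×10⁴ = 1.27×10⁻¹⁵
R = (5.99×10⁻⁷)² / 1.27×10⁻¹⁵ = 2.83×10² Ω = 283 Ω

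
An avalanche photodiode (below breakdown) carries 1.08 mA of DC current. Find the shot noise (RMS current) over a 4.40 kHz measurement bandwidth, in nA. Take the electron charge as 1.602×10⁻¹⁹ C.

1.23 nA

I_n = √(2qI·B)
2qI·B = 2 × 1.602×10⁻¹⁹ × 1.08×10⁻³ × 4.40×10³ = 1.52×10⁻¹⁸ A²
I_n = √(1.52×10⁻¹⁸) = 1.23×10⁻⁹ A = 1.23 nA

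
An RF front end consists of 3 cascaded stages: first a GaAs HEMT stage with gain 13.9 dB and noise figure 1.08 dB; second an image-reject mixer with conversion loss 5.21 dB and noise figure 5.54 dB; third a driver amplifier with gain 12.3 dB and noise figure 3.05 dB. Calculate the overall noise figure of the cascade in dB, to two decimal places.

1.83 dB

Convert to linear (a loss of L dB is a gain of −L dB): F_i = 10^(NF_i/10), G_i = 10^(G_i,dB/10)
  Stage 1: F_1 = 10^(1.08/10) = 1.282, G_1 = 10^(13.9/10) = 24.55
  Stage 2: F_2 = 10^(5.54/10) = 3.581, G_2 = 10^(−5.21/10) = 0.3013
  Stage 3: F_3 = 10^(3.05/10) = 2.018, G_3 = 10^(12.3/10) = 16.98
Friis cascade:
  F = 1.282 + (3.581 − 1)/24.55 + (2.018 − 1)/7.396 = 1.525
NF = 10 log₁₀(1.525) = 1.83 dB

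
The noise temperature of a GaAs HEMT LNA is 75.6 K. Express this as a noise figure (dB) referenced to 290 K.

1.01 dB

F = 1 + T_e/T₀ = 1 + 75.6/290 = 1.26069
NF = 10 log₁₀(1.26069) = 1.01 dB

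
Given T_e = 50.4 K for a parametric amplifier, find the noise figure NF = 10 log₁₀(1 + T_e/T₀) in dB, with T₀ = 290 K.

0.696 dB

F = 1 + T_e/T₀ = 1 + 50.4/290 = 1.17379
NF = 10 log₁₀(1.17379) = 0.696 dB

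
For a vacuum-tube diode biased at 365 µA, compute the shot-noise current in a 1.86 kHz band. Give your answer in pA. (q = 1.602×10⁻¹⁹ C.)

I_n = √(2qI·B)
2qI·B = 2 × 1.602×10⁻¹⁹ × 3.65×10⁻⁴ × 1.86×10³ = 2.18×10⁻¹⁹ A²
I_n = √(2.18×10⁻¹⁹) = 4.66×10⁻¹⁰ A = 466 pA

466 pA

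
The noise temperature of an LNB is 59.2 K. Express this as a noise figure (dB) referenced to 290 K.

0.807 dB

F = 1 + T_e/T₀ = 1 + 59.2/290 = 1.20414
NF = 10 log₁₀(1.20414) = 0.807 dB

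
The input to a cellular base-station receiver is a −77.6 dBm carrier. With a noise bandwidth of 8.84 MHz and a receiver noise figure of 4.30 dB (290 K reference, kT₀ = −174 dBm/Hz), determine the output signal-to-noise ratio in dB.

Noise floor: N = −174 + 10 log₁₀(B) + NF
10 log₁₀(8.84×10⁶) = 69.46 dB
N = −174 + 69.46 + 4.30 = −100.24 dBm
SNR = P_sig − N = −77.6 − (−100.24) = 22.64 dB → 22.6 dB

22.6 dB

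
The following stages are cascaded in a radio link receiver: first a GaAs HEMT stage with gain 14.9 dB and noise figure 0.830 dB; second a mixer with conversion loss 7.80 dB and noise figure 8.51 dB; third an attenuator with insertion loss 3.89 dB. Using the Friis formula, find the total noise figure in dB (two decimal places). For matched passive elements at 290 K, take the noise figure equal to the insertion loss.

2.28 dB

Convert to linear (a loss of L dB is a gain of −L dB): F_i = 10^(NF_i/10), G_i = 10^(G_i,dB/10)
  Stage 1: F_1 = 10^(0.830/10) = 1.211, G_1 = 10^(14.9/10) = 30.90
  Stage 2: F_2 = 10^(8.51/10) = 7.096, G_2 = 10^(−7.80/10) = 0.1660
  Stage 3: F_3 = 10^(3.89/10) = 2.449, G_3 = 10^(−3.89/10) = 0.4083
Friis cascade:
  F = 1.211 + (7.096 − 1)/30.90 + (2.449 − 1)/5.129 = 1.690
NF = 10 log₁₀(1.690) = 2.28 dB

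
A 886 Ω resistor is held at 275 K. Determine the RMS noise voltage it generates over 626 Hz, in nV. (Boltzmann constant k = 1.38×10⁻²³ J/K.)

V_n = √(4kTRB)
4kTRB = 4 × 1.38×10⁻²³ × 275 × 8.86×10² × 6.26×10² = 8.42×10⁻¹⁵ V²
V_n = √(8.42×10⁻¹⁵) = 9.18×10⁻⁸ V = 91.8 nV

91.8 nV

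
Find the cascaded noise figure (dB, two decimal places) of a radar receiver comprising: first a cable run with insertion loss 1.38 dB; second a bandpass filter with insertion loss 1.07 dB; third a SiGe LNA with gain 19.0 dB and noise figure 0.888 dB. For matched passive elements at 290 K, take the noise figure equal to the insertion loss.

3.34 dB

Convert to linear (a loss of L dB is a gain of −L dB): F_i = 10^(NF_i/10), G_i = 10^(G_i,dB/10)
  Stage 1: F_1 = 10^(1.38/10) = 1.374, G_1 = 10^(−1.38/10) = 0.7278
  Stage 2: F_2 = 10^(1.07/10) = 1.279, G_2 = 10^(−1.07/10) = 0.7816
  Stage 3: F_3 = 10^(0.888/10) = 1.227, G_3 = 10^(19.0/10) = 79.43
Friis cascade:
  F = 1.374 + (1.279 − 1)/0.7278 + (1.227 − 1)/0.5689 = 2.157
NF = 10 log₁₀(2.157) = 3.34 dB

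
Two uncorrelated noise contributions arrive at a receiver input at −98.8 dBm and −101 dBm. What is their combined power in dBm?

−96.8 dBm

Convert to linear, add, convert back:
P₁ = 1.32×10⁻¹³ W, P₂ = 7.94×10⁻¹⁴ W
P_tot = 2.11×10⁻¹³ W → 10 log₁₀(P_tot / 10⁻³) = −96.8 dBm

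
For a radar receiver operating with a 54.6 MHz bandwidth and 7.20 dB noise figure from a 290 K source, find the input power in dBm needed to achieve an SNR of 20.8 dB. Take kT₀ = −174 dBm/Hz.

Sensitivity = −174 + 10 log₁₀(B) + NF + SNR_min
= −174 + 77.37 + 7.20 + 20.8
= −68.63 dBm → −68.6 dBm

−68.6 dBm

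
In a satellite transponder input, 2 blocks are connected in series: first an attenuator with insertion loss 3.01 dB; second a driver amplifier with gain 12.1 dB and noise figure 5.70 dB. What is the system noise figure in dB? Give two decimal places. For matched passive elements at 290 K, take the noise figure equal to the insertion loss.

Convert to linear (a loss of L dB is a gain of −L dB): F_i = 10^(NF_i/10), G_i = 10^(G_i,dB/10)
  Stage 1: F_1 = 10^(3.01/10) = 2.000, G_1 = 10^(−3.01/10) = 0.5000
  Stage 2: F_2 = 10^(5.70/10) = 3.715, G_2 = 10^(12.1/10) = 16.22
Friis cascade:
  F = 2.000 + (3.715 − 1)/0.5000 = 7.430
NF = 10 log₁₀(7.430) = 8.71 dB

8.71 dB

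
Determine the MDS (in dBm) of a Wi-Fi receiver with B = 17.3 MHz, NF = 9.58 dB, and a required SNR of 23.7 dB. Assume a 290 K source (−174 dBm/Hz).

Sensitivity = −174 + 10 log₁₀(B) + NF + SNR_min
= −174 + 72.38 + 9.58 + 23.7
= −68.34 dBm → −68.3 dBm

−68.3 dBm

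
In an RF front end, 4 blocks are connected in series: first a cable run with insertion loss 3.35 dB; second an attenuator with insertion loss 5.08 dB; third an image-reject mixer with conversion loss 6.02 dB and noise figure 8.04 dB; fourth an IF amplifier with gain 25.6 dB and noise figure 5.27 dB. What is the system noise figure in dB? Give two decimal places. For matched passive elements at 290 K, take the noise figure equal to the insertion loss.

Convert to linear (a loss of L dB is a gain of −L dB): F_i = 10^(NF_i/10), G_i = 10^(G_i,dB/10)
  Stage 1: F_1 = 10^(3.35/10) = 2.163, G_1 = 10^(−3.35/10) = 0.4624
  Stage 2: F_2 = 10^(5.08/10) = 3.221, G_2 = 10^(−5.08/10) = 0.3105
  Stage 3: F_3 = 10^(8.04/10) = 6.368, G_3 = 10^(−6.02/10) = 0.2500
  Stage 4: F_4 = 10^(5.27/10) = 3.365, G_4 = 10^(25.6/10) = 363.1
Friis cascade:
  F = 2.163 + (3.221 − 1)/0.4624 + (6.368 − 1)/0.1435 + (3.365 − 1)/0.03589 = 110.3
NF = 10 log₁₀(110.3) = 20.42 dB

20.42 dB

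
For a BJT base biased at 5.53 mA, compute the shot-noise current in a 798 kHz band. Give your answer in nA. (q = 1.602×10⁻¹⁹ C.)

37.6 nA

I_n = √(2qI·B)
2qI·B = 2 × 1.602×10⁻¹⁹ × 5.53×10⁻³ × 7.98×10⁵ = 1.41×10⁻¹⁵ A²
I_n = √(1.41×10⁻¹⁵) = 3.76×10⁻⁸ A = 37.6 nA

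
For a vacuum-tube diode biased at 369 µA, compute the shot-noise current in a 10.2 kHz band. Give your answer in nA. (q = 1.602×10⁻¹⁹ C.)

1.10 nA

I_n = √(2qI·B)
2qI·B = 2 × 1.602×10⁻¹⁹ × 3.69×10⁻⁴ × 1.02×10⁴ = 1.21×10⁻¹⁸ A²
I_n = √(1.21×10⁻¹⁸) = 1.10×10⁻⁹ A = 1.10 nA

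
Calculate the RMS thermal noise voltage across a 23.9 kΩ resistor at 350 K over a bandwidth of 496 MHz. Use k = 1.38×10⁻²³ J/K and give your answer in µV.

479 µV

V_n = √(4kTRB)
4kTRB = 4 × 1.38×10⁻²³ × 350 × 2.39×10⁴ × 4.96×10⁸ = 2.29×10⁻⁷ V²
V_n = √(2.29×10⁻⁷) = 4.79×10⁻⁴ V = 479 µV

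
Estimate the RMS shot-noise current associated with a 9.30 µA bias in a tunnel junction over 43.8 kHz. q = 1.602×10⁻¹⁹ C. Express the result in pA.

I_n = √(2qI·B)
2qI·B = 2 × 1.602×10⁻¹⁹ × 9.30×10⁻⁶ × 4.38×10⁴ = 1.31×10⁻¹⁹ A²
I_n = √(1.31×10⁻¹⁹) = 3.61×10⁻¹⁰ A = 361 pA

361 pA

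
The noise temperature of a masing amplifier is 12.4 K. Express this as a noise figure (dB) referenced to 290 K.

0.182 dB

F = 1 + T_e/T₀ = 1 + 12.4/290 = 1.04276
NF = 10 log₁₀(1.04276) = 0.182 dB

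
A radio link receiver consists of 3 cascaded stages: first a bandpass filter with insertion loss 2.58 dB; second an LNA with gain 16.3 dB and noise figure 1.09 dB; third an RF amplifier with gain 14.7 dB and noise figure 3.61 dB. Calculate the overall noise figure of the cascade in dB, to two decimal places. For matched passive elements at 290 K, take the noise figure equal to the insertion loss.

3.77 dB

Convert to linear (a loss of L dB is a gain of −L dB): F_i = 10^(NF_i/10), G_i = 10^(G_i,dB/10)
  Stage 1: F_1 = 10^(2.58/10) = 1.811, G_1 = 10^(−2.58/10) = 0.5521
  Stage 2: F_2 = 10^(1.09/10) = 1.285, G_2 = 10^(16.3/10) = 42.66
  Stage 3: F_3 = 10^(3.61/10) = 2.296, G_3 = 10^(14.7/10) = 29.51
Friis cascade:
  F = 1.811 + (1.285 − 1)/0.5521 + (2.296 − 1)/23.55 = 2.383
NF = 10 log₁₀(2.383) = 3.77 dB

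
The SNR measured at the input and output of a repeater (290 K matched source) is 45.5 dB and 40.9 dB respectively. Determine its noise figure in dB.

4.6 dB

NF (dB) = SNR_in(dB) − SNR_out(dB) when the source is at T₀
NF = 45.5 − 40.9 = 4.6 dB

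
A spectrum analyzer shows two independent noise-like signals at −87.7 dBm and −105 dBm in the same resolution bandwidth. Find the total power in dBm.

−87.6 dBm

Convert to linear, add, convert back:
P₁ = 1.70×10⁻¹² W, P₂ = 3.16×10⁻¹⁴ W
P_tot = 1.73×10⁻¹² W → 10 log₁₀(P_tot / 10⁻³) = −87.6 dBm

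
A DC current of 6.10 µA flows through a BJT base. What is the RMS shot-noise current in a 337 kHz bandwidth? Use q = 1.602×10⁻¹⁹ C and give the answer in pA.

812 pA

I_n = √(2qI·B)
2qI·B = 2 × 1.602×10⁻¹⁹ × 6.10×10⁻⁶ × 3.37×10⁵ = 6.59×10⁻¹⁹ A²
I_n = √(6.59×10⁻¹⁹) = 8.12×10⁻¹⁰ A = 812 pA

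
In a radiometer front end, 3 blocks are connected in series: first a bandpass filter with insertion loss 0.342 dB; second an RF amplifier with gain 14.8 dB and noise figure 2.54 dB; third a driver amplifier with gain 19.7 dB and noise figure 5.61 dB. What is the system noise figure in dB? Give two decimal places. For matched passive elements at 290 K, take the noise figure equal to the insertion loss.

Convert to linear (a loss of L dB is a gain of −L dB): F_i = 10^(NF_i/10), G_i = 10^(G_i,dB/10)
  Stage 1: F_1 = 10^(0.342/10) = 1.082, G_1 = 10^(−0.342/10) = 0.9243
  Stage 2: F_2 = 10^(2.54/10) = 1.795, G_2 = 10^(14.8/10) = 30.20
  Stage 3: F_3 = 10^(5.61/10) = 3.639, G_3 = 10^(19.7/10) = 93.33
Friis cascade:
  F = 1.082 + (1.795 − 1)/0.9243 + (3.639 − 1)/27.91 = 2.036
NF = 10 log₁₀(2.036) = 3.09 dB

3.09 dB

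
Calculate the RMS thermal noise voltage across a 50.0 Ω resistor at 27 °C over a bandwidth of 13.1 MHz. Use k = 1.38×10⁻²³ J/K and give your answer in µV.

T = 27 °C + 273.15 = 300.15 K
V_n = √(4kTRB)
4kTRB = 4 × 1.38×10⁻²³ × 300.15 × 5.00×10¹ × 1.31×10⁷ = 1.09×10⁻¹¹ V²
V_n = √(1.09×10⁻¹¹) = 3.29×10⁻⁶ V = 3.29 µV

3.29 µV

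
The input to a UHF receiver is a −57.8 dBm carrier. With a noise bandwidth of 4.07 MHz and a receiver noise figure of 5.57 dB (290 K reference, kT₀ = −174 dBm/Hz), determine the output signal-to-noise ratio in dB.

Noise floor: N = −174 + 10 log₁₀(B) + NF
10 log₁₀(4.07×10⁶) = 66.1 dB
N = −174 + 66.1 + 5.57 = −102.33 dBm
SNR = P_sig − N = −57.8 − (−102.33) = 44.53 dB → 44.5 dB

44.5 dB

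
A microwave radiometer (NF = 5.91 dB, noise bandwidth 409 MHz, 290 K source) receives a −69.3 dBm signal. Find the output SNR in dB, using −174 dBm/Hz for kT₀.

Noise floor: N = −174 + 10 log₁₀(B) + NF
10 log₁₀(4.09×10⁸) = 86.12 dB
N = −174 + 86.12 + 5.91 = −81.97 dBm
SNR = P_sig − N = −69.3 − (−81.97) = 12.67 dB → 12.7 dB

12.7 dB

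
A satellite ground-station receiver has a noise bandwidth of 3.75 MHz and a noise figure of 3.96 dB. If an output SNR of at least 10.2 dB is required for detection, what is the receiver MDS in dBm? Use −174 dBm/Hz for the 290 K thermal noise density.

Sensitivity = −174 + 10 log₁₀(B) + NF + SNR_min
= −174 + 65.74 + 3.96 + 10.2
= −94.10 dBm → −94.1 dBm

−94.1 dBm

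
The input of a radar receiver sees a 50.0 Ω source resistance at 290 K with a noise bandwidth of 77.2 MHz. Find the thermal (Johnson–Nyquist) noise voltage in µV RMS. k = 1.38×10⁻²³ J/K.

7.86 µV

V_n = √(4kTRB)
4kTRB = 4 × 1.38×10⁻²³ × 290 × 5.00×10¹ × 7.72×10⁷ = 6.18×10⁻¹¹ V²
V_n = √(6.18×10⁻¹¹) = 7.86×10⁻⁶ V = 7.86 µV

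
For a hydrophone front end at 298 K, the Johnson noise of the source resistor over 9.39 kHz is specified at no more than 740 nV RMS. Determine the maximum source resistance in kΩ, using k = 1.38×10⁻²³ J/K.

3.55 kΩ

Johnson–Nyquist: V_n = √(4kTRB) ⇒ R = V_n² / (4kTB)
4kTB = 4 × 1.38×10⁻²³ × 298 × 9.39×10³ = 1.54×10⁻¹⁶
R = (7.40×10⁻⁷)² / 1.54×10⁻¹⁶ = 3.55×10³ Ω = 3.55 kΩ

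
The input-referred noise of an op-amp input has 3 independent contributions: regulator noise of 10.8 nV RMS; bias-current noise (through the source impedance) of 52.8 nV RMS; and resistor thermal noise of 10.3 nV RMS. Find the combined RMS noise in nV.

54.9 nV

Uncorrelated sources add in power (mean-square): V_tot = √(ΣV_i²)
V_tot = √[(1.08×10⁻⁸)² + (5.28×10⁻⁸)² + (1.03×10⁻⁸)²] = 5.49×10⁻⁸ V = 54.9 nV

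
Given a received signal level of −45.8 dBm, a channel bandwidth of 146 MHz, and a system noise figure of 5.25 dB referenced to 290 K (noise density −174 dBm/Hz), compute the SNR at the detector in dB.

Noise floor: N = −174 + 10 log₁₀(B) + NF
10 log₁₀(1.46×10⁸) = 81.64 dB
N = −174 + 81.64 + 5.25 = −87.11 dBm
SNR = P_sig − N = −45.8 − (−87.11) = 41.31 dB → 41.3 dB

41.3 dB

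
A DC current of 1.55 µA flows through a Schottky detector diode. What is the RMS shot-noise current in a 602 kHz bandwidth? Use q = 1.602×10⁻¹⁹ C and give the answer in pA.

I_n = √(2qI·B)
2qI·B = 2 × 1.602×10⁻¹⁹ × 1.55×10⁻⁶ × 6.02×10⁵ = 2.99×10⁻¹⁹ A²
I_n = √(2.99×10⁻¹⁹) = 5.47×10⁻¹⁰ A = 547 pA

547 pA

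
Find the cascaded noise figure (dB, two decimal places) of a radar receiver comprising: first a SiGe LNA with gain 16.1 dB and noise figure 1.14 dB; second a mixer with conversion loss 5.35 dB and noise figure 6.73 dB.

1.43 dB

Convert to linear (a loss of L dB is a gain of −L dB): F_i = 10^(NF_i/10), G_i = 10^(G_i,dB/10)
  Stage 1: F_1 = 10^(1.14/10) = 1.300, G_1 = 10^(16.1/10) = 40.74
  Stage 2: F_2 = 10^(6.73/10) = 4.710, G_2 = 10^(−5.35/10) = 0.2917
Friis cascade:
  F = 1.300 + (4.710 − 1)/40.74 = 1.391
NF = 10 log₁₀(1.391) = 1.43 dB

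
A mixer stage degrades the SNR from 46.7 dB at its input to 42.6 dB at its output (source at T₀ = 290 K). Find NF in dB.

NF (dB) = SNR_in(dB) − SNR_out(dB) when the source is at T₀
NF = 46.7 − 42.6 = 4.1 dB

4.1 dB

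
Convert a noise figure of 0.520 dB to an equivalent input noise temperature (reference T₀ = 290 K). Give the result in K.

F = 10^(0.520/10) = 1.1272
T_e = (F − 1)·T₀ = (1.1272 − 1) × 290 = 36.9 K

36.9 K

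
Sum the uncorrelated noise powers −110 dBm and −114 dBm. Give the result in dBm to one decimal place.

−108.5 dBm

Convert to linear, add, convert back:
P₁ = 1.00×10⁻¹⁴ W, P₂ = 3.98×10⁻¹⁵ W
P_tot = 1.40×10⁻¹⁴ W → 10 log₁₀(P_tot / 10⁻³) = −108.5 dBm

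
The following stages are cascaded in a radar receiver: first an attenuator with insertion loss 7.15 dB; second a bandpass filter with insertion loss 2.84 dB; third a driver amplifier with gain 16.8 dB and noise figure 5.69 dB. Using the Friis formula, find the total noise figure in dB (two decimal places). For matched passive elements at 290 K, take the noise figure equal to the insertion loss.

Convert to linear (a loss of L dB is a gain of −L dB): F_i = 10^(NF_i/10), G_i = 10^(G_i,dB/10)
  Stage 1: F_1 = 10^(7.15/10) = 5.188, G_1 = 10^(−7.15/10) = 0.1928
  Stage 2: F_2 = 10^(2.84/10) = 1.923, G_2 = 10^(−2.84/10) = 0.5200
  Stage 3: F_3 = 10^(5.69/10) = 3.707, G_3 = 10^(16.8/10) = 47.86
Friis cascade:
  F = 5.188 + (1.923 − 1)/0.1928 + (3.707 − 1)/0.1002 = 36.98
NF = 10 log₁₀(36.98) = 15.68 dB

15.68 dB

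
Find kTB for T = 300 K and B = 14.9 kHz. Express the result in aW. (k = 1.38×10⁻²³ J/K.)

61.7 aW

P_n = kTB = 1.38×10⁻²³ × 300 × 1.49×10⁴ = 6.17×10⁻¹⁷ W = 61.7 aW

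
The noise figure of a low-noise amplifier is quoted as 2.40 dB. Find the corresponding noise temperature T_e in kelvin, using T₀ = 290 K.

214 K

F = 10^(2.40/10) = 1.7378
T_e = (F − 1)·T₀ = (1.7378 − 1) × 290 = 214 K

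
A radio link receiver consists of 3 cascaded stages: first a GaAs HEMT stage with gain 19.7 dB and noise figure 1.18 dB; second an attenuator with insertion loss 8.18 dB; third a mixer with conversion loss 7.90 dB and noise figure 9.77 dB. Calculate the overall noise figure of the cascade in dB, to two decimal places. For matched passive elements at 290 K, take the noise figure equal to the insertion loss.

2.94 dB

Convert to linear (a loss of L dB is a gain of −L dB): F_i = 10^(NF_i/10), G_i = 10^(G_i,dB/10)
  Stage 1: F_1 = 10^(1.18/10) = 1.312, G_1 = 10^(19.7/10) = 93.33
  Stage 2: F_2 = 10^(8.18/10) = 6.577, G_2 = 10^(−8.18/10) = 0.1521
  Stage 3: F_3 = 10^(9.77/10) = 9.484, G_3 = 10^(−7.90/10) = 0.1622
Friis cascade:
  F = 1.312 + (6.577 − 1)/93.33 + (9.484 − 1)/14.19 = 1.970
NF = 10 log₁₀(1.970) = 2.94 dB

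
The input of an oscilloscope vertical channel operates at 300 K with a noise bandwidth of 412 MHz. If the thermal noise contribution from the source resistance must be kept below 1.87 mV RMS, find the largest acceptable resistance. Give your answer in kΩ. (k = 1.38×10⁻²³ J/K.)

513 kΩ

Johnson–Nyquist: V_n = √(4kTRB) ⇒ R = V_n² / (4kTB)
4kTB = 4 × 1.38×10⁻²³ × 300 × 4.12×10⁸ = 6.82×10⁻¹²
R = (1.87×10⁻³)² / 6.82×10⁻¹² = 5.13×10⁵ Ω = 513 kΩ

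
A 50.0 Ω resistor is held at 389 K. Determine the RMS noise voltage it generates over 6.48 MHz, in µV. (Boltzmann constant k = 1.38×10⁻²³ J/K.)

2.64 µV

V_n = √(4kTRB)
4kTRB = 4 × 1.38×10⁻²³ × 389 × 5.00×10¹ × 6.48×10⁶ = 6.96×10⁻¹² V²
V_n = √(6.96×10⁻¹²) = 2.64×10⁻⁶ V = 2.64 µV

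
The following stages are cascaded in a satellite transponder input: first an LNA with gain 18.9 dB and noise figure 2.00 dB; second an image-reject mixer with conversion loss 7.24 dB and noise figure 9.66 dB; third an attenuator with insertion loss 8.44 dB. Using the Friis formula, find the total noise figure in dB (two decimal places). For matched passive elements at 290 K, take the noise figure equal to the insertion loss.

Convert to linear (a loss of L dB is a gain of −L dB): F_i = 10^(NF_i/10), G_i = 10^(G_i,dB/10)
  Stage 1: F_1 = 10^(2.00/10) = 1.585, G_1 = 10^(18.9/10) = 77.62
  Stage 2: F_2 = 10^(9.66/10) = 9.247, G_2 = 10^(−7.24/10) = 0.1888
  Stage 3: F_3 = 10^(8.44/10) = 6.982, G_3 = 10^(−8.44/10) = 0.1432
Friis cascade:
  F = 1.585 + (9.247 − 1)/77.62 + (6.982 − 1)/14.66 = 2.099
NF = 10 log₁₀(2.099) = 3.22 dB

3.22 dB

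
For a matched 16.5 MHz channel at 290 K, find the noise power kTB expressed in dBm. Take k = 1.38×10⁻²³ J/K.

−101.8 dBm

P_n = kTB = 1.38×10⁻²³ × 290 × 1.65×10⁷ = 6.60×10⁻¹⁴ W
In dBm: 10 log₁₀(6.60×10⁻¹⁴ / 10⁻³) = −101.8 dBm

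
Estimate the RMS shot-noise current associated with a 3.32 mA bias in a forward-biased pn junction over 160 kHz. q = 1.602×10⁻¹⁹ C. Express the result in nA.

I_n = √(2qI·B)
2qI·B = 2 × 1.602×10⁻¹⁹ × 3.32×10⁻³ × 1.60×10⁵ = 1.70×10⁻¹⁶ A²
I_n = √(1.70×10⁻¹⁶) = 1.30×10⁻⁸ A = 13.0 nA

13.0 nA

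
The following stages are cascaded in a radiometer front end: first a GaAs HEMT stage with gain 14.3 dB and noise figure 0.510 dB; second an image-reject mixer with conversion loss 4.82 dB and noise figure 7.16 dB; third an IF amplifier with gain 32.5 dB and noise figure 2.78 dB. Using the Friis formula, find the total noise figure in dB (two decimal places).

1.40 dB

Convert to linear (a loss of L dB is a gain of −L dB): F_i = 10^(NF_i/10), G_i = 10^(G_i,dB/10)
  Stage 1: F_1 = 10^(0.510/10) = 1.125, G_1 = 10^(14.3/10) = 26.92
  Stage 2: F_2 = 10^(7.16/10) = 5.200, G_2 = 10^(−4.82/10) = 0.3296
  Stage 3: F_3 = 10^(2.78/10) = 1.897, G_3 = 10^(32.5/10) = 1778
Friis cascade:
  F = 1.125 + (5.200 − 1)/26.92 + (1.897 − 1)/8.872 = 1.382
NF = 10 log₁₀(1.382) = 1.40 dB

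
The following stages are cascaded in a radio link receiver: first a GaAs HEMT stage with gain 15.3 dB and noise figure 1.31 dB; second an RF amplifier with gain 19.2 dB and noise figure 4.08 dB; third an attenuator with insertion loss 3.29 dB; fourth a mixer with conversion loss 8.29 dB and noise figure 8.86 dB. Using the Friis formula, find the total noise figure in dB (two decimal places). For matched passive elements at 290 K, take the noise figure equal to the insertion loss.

1.47 dB

Convert to linear (a loss of L dB is a gain of −L dB): F_i = 10^(NF_i/10), G_i = 10^(G_i,dB/10)
  Stage 1: F_1 = 10^(1.31/10) = 1.352, G_1 = 10^(15.3/10) = 33.88
  Stage 2: F_2 = 10^(4.08/10) = 2.559, G_2 = 10^(19.2/10) = 83.18
  Stage 3: F_3 = 10^(3.29/10) = 2.133, G_3 = 10^(−3.29/10) = 0.4688
  Stage 4: F_4 = 10^(8.86/10) = 7.691, G_4 = 10^(−8.29/10) = 0.1483
Friis cascade:
  F = 1.352 + (2.559 − 1)/33.88 + (2.133 − 1)/2818 + (7.691 − 1)/1321 = 1.404
NF = 10 log₁₀(1.404) = 1.47 dB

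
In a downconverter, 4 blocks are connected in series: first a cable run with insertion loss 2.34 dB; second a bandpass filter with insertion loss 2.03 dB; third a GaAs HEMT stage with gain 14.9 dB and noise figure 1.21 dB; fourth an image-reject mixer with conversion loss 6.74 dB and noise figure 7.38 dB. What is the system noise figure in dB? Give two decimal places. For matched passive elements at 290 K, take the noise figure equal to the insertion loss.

6.03 dB

Convert to linear (a loss of L dB is a gain of −L dB): F_i = 10^(NF_i/10), G_i = 10^(G_i,dB/10)
  Stage 1: F_1 = 10^(2.34/10) = 1.714, G_1 = 10^(−2.34/10) = 0.5834
  Stage 2: F_2 = 10^(2.03/10) = 1.596, G_2 = 10^(−2.03/10) = 0.6266
  Stage 3: F_3 = 10^(1.21/10) = 1.321, G_3 = 10^(14.9/10) = 30.90
  Stage 4: F_4 = 10^(7.38/10) = 5.470, G_4 = 10^(−6.74/10) = 0.2118
Friis cascade:
  F = 1.714 + (1.596 − 1)/0.5834 + (1.321 − 1)/0.3656 + (5.470 − 1)/11.30 = 4.010
NF = 10 log₁₀(4.010) = 6.03 dB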